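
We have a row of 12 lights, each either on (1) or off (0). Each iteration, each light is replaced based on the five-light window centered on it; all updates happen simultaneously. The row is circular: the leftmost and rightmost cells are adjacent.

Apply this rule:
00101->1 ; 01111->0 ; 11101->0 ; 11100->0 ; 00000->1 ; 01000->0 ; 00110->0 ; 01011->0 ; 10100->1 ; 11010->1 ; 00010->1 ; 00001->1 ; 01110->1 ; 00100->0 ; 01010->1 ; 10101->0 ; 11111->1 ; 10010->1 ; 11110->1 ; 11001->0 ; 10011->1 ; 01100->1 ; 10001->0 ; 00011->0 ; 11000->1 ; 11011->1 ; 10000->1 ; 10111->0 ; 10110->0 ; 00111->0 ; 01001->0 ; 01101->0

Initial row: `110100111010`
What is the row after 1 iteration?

001101010100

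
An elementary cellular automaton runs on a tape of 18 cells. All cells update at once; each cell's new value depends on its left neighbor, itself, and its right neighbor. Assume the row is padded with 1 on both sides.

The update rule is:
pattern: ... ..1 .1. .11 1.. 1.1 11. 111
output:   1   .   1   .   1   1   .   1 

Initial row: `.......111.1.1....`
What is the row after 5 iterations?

11.1111111..111.11

111111..1.1111111.
11111.1.11.11111.1
1111.111..1.111.1.
111.1.1.1.11.1.111
11.1111111..111.11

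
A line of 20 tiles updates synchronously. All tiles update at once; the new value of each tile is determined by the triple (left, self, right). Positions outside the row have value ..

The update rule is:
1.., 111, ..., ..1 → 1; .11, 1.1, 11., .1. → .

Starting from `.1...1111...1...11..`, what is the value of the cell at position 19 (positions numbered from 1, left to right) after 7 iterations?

iteration 1: 1.111.11.111.111..11
iteration 2: ...1......1...1.11..
iteration 3: 111.111111.111....11
iteration 4: .1...1111...1.1111..
iteration 5: 1.111.11.111...11.11
iteration 6: ...1......1.111.....
iteration 7: 111.111111...1.11111
position 19 holds 1

1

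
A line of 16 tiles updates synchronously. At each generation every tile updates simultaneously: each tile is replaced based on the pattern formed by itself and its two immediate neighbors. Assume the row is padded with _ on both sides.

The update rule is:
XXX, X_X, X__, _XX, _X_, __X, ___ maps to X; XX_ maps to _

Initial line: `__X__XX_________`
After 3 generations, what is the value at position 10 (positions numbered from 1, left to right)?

X

generation 1: XXXXXX_XXXXXXXXX
generation 2: XXXXX_XXXXXXXXX_
generation 3: XXXX_XXXXXXXXX_X
position 10 holds X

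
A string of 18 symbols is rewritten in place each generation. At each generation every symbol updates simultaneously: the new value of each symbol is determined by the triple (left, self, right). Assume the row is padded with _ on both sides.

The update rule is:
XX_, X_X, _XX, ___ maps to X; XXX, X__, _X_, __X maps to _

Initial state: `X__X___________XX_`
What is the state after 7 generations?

_____XXXXXXXXX_XX_
XXXX_X_______XXXX_
X__XX__XXXXX_X__X_
___XX__X___XX_____
XX_XX____X_XX_XXXX
XXXXX_XX__XXXXX__X
X___XXXX__X___X___

X___XXXX__X___X___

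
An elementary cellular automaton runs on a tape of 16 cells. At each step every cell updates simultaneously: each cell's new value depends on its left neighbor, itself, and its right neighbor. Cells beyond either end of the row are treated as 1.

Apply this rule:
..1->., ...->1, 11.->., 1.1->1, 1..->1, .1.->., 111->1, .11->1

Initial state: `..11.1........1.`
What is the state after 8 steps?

111111.1.1111111

1.1.1.1111111..1
.1.1.1111111.1.1
1.1.1111111.1.11
.1.1111111.1.111
1.1111111.1.1111
.1111111.1.11111
1111111.1.111111
111111.1.1111111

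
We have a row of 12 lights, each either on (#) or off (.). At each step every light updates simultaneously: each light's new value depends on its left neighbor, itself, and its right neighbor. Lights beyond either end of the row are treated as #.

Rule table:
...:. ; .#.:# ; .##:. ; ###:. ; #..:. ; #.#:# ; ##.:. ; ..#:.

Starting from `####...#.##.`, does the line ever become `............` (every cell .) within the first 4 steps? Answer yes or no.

.......##..#
............
all cells are . at step 2

yes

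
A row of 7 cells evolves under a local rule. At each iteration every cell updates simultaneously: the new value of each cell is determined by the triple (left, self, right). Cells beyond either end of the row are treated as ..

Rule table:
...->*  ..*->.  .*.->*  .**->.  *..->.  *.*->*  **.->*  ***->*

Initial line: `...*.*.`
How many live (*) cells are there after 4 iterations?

iteration 1: **.***.
iteration 2: .**.**.
iteration 3: ..**.*.
iteration 4: *..***.
count of *: 4

4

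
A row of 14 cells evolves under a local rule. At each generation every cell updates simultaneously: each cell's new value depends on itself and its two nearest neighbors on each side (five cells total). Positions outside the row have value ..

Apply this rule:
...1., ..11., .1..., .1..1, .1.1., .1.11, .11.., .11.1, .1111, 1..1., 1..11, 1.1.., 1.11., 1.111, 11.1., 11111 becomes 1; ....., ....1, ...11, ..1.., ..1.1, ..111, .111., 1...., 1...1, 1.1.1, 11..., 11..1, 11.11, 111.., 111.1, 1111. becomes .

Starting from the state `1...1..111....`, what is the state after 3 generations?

.1.1.11.......
1.1.111.......
.1.11.........

.1.11.........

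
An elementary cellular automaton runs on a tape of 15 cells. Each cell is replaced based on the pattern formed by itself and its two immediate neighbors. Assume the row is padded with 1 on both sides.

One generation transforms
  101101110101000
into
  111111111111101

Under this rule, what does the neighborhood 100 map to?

At position 12 the neighborhood is 100; the next row has 1 there.

1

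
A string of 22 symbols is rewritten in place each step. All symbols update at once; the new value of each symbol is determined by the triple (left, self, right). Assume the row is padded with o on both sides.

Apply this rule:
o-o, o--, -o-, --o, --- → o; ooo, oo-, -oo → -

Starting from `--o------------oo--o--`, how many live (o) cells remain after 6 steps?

ooooooooooooooo--ooooo
---------------oo-----
ooooooooooooooo--ooooo  (repeats step 1; period 2)
step 6: ---------------oo-----
count of o: 2

2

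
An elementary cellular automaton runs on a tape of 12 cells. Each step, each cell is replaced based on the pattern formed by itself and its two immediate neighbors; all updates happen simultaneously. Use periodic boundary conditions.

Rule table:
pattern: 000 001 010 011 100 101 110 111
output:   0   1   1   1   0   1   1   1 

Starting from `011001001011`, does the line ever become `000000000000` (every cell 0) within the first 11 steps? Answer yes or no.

no

111011011111
111111111111
111111111111  (fixed point — unchanged through step 11)
step 11 is 111111111111, still not uniform 0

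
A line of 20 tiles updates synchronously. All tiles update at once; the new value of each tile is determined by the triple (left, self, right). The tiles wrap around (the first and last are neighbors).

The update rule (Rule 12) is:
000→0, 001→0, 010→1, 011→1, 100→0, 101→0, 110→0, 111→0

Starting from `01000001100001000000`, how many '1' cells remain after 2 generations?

01000001000001000000
01000001000001000000
count of 1: 3

3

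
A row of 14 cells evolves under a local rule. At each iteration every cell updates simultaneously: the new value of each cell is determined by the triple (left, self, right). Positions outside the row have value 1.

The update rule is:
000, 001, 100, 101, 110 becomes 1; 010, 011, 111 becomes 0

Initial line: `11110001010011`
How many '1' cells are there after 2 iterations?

iteration 1: 00011110101100
iteration 2: 11100011010111
count of 1: 9

9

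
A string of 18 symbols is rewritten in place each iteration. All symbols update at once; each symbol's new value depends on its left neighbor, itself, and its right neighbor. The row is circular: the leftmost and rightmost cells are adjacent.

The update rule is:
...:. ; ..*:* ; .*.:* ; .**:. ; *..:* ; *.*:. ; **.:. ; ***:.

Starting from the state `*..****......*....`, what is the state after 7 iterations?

***....*....***..*
...*..***..*...**.
..****...****.*..*
**....*.*.....****
..*..**.**...*....
.****.....*.***...
*....*...**....*..

*....*...**....*..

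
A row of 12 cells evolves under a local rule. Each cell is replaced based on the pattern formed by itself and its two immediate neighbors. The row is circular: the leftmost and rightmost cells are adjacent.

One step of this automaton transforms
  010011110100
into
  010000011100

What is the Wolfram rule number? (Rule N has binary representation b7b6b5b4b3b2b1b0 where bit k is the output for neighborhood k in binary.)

100

position 5: 111 → 0  (bit 7 = 0)
position 7: 110 → 1  (bit 6 = 1)
position 8: 101 → 1  (bit 5 = 1)
position 2: 100 → 0  (bit 4 = 0)
position 4: 011 → 0  (bit 3 = 0)
position 1: 010 → 1  (bit 2 = 1)
position 0: 001 → 0  (bit 1 = 0)
position 11: 000 → 0  (bit 0 = 0)
bits b7..b0 = 01100100 = 100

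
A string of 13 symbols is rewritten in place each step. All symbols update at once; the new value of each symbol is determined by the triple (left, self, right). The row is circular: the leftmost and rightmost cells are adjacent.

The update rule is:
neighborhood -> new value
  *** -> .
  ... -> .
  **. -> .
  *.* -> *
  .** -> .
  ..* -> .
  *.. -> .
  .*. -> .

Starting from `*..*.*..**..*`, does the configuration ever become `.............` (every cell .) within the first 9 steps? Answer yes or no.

....*........
.............
all cells are . at step 2

yes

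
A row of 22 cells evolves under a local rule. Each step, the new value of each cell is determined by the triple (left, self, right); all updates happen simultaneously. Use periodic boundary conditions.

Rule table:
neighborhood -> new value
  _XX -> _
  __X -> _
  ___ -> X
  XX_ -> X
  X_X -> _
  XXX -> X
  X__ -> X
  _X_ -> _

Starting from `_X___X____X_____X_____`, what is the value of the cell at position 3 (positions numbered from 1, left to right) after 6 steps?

X

__XX__XXX__XXXX__XXXXX
X__XX__XXX__XXXX__XXXX
XX__XX__XXX__XXXX__XXX
XXX__XX__XXX__XXXX__XX
XXXX__XX__XXX__XXXX__X
XXXXX__XX__XXX__XXXX__
position 3 holds X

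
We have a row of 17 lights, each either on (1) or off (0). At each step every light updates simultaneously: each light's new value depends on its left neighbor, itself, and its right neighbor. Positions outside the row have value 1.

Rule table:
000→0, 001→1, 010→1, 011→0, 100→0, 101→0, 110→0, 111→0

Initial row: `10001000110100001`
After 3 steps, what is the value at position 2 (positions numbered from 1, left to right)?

00011001000100010
00100011001100110
01100100010001000
position 2 holds 1

1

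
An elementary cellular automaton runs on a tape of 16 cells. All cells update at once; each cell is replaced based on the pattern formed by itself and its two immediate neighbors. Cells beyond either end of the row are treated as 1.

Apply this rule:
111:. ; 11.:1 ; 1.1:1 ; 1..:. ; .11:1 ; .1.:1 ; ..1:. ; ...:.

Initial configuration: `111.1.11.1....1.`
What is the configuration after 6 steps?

..1......1....1.

..11111111....11
..1......1....1.
..1......1....11
..1......1....1.  (repeats step 2; period 2)
step 6: ..1......1....1.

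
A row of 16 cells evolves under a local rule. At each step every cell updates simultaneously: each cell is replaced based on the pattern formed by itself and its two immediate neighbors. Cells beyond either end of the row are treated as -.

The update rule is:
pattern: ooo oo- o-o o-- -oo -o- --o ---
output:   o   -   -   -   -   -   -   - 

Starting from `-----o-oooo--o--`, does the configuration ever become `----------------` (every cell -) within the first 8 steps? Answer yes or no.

yes

--------oo------
----------------
all cells are - at step 2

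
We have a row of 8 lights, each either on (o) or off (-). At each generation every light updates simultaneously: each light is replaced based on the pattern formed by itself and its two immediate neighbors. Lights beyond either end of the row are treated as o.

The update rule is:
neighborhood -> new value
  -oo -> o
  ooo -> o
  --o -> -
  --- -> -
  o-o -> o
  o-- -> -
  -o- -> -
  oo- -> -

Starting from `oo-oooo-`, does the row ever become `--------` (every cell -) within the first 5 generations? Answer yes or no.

no

generation 1: o-oooo-o
generation 2: -oooo-oo
generation 3: oooo-ooo
generation 4: ooo-oooo
generation 5: oo-ooooo
generation 5 is oo-ooooo, still not uniform -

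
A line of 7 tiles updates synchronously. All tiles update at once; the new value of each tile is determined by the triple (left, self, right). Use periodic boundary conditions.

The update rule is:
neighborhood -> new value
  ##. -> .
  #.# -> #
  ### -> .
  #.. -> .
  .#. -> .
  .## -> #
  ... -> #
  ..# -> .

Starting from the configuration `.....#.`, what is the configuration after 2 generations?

#....#.

####...
#....#.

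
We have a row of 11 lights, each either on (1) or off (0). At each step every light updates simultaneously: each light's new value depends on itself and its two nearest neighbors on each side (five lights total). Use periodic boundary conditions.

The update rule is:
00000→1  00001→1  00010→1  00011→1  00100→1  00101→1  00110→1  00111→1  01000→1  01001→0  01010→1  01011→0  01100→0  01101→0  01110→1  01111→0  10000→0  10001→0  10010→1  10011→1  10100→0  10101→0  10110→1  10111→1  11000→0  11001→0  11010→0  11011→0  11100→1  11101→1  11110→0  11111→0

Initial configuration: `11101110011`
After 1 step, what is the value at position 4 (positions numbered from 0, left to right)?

00101110110
position 4 holds 1

1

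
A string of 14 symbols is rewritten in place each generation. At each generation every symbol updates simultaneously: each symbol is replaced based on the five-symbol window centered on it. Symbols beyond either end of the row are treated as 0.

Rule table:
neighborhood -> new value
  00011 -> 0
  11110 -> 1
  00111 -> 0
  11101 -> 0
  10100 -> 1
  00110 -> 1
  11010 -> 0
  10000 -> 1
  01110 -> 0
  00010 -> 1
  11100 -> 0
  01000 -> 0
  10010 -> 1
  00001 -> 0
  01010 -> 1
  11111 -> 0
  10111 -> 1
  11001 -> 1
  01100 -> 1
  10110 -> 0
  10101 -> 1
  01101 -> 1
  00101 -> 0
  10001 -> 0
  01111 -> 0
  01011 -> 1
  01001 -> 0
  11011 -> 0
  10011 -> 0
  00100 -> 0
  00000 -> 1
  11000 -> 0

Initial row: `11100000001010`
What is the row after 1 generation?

00001111010110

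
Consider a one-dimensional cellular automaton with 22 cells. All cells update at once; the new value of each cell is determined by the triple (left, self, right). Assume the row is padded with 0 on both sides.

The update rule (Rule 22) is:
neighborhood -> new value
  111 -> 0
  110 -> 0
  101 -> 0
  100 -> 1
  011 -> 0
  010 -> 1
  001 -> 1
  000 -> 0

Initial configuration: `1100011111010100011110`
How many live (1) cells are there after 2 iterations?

iteration 1: 0010100000010110100001
iteration 2: 0110110000110000110011
count of 1: 10

10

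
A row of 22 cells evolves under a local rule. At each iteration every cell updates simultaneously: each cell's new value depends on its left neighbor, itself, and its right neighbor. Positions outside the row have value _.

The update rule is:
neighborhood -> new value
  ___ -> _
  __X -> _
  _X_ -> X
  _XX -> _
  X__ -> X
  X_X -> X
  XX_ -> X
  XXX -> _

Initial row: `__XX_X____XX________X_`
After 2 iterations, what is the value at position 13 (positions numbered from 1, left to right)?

X

___XXXX____XX_______XX
______XX____XX_______X
position 13 holds X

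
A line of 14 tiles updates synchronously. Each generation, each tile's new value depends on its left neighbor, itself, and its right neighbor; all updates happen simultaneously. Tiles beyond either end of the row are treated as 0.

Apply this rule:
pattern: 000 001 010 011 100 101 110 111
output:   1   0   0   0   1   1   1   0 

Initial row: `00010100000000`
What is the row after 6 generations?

generation 1: 11001011111111
generation 2: 01100100000001
generation 3: 00110011111100
generation 4: 10011000000111
generation 5: 01001111110001
generation 6: 00100000011100

00100000011100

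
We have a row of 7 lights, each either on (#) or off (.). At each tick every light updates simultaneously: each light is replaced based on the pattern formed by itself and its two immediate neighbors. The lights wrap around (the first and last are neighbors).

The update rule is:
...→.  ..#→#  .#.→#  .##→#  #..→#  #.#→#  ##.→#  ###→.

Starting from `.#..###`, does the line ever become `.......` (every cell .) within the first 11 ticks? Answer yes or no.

#####.#
....###
#..##.#
#######
.......
all cells are . at tick 5

yes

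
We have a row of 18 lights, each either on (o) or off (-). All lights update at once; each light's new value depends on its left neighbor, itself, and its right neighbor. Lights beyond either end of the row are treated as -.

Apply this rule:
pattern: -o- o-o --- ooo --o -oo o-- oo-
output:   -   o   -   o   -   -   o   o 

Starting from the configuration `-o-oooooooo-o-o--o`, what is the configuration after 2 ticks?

---o-oooooooo-o-o-

tick 1: --o-oooooooo-o-o--
tick 2: ---o-oooooooo-o-o-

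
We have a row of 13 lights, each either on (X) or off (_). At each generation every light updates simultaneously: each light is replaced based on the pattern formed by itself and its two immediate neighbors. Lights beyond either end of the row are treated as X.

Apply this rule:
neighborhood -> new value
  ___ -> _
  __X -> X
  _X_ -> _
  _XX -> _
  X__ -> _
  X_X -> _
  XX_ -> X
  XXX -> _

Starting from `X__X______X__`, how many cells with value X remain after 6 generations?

4

generation 1: X_X______X__X
generation 2: X_______X__X_
generation 3: X______X__X__
generation 4: X_____X__X__X
generation 5: X____X__X__X_
generation 6: X___X__X__X__
count of X: 4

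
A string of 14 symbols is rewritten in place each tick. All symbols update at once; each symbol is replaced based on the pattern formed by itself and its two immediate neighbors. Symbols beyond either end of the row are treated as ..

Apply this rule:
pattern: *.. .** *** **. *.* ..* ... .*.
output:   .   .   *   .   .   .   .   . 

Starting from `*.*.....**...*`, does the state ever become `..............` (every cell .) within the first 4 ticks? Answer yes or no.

yes

..............
all cells are . at tick 1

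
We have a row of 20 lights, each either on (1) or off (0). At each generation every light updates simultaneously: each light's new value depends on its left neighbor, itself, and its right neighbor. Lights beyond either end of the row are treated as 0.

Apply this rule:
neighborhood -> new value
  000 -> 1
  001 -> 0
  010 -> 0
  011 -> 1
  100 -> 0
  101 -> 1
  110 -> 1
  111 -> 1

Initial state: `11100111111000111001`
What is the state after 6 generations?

11100111111111111111

11100111111010111000
11100111111101111011
11100111111111111111
11100111111111111111  (fixed point — unchanged through generation 6)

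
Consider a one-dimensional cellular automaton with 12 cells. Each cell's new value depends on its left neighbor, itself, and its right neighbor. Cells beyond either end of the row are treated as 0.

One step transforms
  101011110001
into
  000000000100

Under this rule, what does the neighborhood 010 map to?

At position 0 the neighborhood is 010; the next row has 0 there.

0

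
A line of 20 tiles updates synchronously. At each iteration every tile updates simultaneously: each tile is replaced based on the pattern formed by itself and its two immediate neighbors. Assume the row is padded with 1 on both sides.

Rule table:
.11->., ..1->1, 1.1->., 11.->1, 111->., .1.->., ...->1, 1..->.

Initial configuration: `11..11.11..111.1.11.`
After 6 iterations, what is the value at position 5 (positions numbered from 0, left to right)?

.1.1.1..1.1..1....1.
.......1....1..111..
.111111..111..1..1.1
......1.1..1.1..1...
.11111....1....1..11
.....1.111..111..1..
position 5 holds 1

1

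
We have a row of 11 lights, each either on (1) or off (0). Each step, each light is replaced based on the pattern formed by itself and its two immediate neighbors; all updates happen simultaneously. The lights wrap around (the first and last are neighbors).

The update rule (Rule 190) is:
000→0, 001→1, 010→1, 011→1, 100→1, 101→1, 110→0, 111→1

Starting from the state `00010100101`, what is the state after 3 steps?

10111111111
01111111111
11111111110

11111111110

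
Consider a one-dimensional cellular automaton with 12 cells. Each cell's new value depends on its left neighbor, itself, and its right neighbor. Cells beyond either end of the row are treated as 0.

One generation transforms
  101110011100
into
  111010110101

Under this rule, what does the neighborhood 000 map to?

1

At position 11 the neighborhood is 000; the next row has 1 there.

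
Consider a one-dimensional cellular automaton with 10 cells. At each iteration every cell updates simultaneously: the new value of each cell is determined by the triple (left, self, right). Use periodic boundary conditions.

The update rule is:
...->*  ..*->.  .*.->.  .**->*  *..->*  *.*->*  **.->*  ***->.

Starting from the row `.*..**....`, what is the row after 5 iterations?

**.***.*.*

iteration 1: ..*.******
iteration 2: *..**....*
iteration 3: **.*****.*
iteration 4: .***...***
iteration 5: **.***.*.*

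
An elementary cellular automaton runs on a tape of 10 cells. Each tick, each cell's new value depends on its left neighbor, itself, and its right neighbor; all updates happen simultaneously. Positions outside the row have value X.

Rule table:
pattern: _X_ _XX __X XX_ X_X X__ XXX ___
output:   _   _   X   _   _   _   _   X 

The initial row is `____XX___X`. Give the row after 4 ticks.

______XX__

_XXX___XX_
_____XX___
_XXXX___XX
______XX__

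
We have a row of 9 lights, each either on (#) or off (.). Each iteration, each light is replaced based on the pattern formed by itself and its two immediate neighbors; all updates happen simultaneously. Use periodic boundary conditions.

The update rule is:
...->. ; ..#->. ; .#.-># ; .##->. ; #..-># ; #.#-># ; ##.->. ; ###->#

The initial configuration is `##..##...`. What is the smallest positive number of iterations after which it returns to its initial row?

iteration 1: ..#...#..
iteration 2: ..##..##.
iteration 3: ....#...#
iteration 4: #...##..#
iteration 5: .#....#..
iteration 6: .##...##.
iteration 7: ...#....#
iteration 8: #..##...#
iteration 9: .#...#...
iteration 10: .##..##..
iteration 11: ...#...#.
iteration 12: ...##..##
iteration 13: #....#...
iteration 14: ##...##..
iteration 15: ..#....#.
iteration 16: ..##...##
iteration 17: #...#....
iteration 18: ##..##...

18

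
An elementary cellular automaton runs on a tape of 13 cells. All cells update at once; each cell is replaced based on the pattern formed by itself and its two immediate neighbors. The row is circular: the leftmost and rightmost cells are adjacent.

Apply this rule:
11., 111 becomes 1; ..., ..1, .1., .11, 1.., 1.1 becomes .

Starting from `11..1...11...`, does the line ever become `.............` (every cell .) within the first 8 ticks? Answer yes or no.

yes

.1.......1...
.............
all cells are . at tick 2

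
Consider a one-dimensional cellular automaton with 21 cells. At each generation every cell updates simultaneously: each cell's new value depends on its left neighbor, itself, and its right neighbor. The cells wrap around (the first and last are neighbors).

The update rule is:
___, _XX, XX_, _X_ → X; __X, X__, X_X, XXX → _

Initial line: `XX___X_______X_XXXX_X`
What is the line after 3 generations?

_X_X_X_X_X_X_X_X__X_X

generation 1: _X_X_X_XXXXX_X_X__X_X
generation 2: _X_X_X_X___X_X_X__X_X
generation 3: _X_X_X_X_X_X_X_X__X_X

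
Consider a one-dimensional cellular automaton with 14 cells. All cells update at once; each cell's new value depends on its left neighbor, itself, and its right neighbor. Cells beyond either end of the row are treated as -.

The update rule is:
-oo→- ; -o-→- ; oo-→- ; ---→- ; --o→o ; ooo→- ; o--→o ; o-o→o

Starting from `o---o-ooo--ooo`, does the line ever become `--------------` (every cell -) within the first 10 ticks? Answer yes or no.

no

-o-o-o---oo---
o-o-o-o-o--o--
-o-o-o-o-oo-o-
o-o-o-o-o--o-o
-o-o-o-o-oo-o-  (repeats tick 3; period 2)
tick 10: o-o-o-o-o--o-o
tick 10 is o-o-o-o-o--o-o, still not uniform -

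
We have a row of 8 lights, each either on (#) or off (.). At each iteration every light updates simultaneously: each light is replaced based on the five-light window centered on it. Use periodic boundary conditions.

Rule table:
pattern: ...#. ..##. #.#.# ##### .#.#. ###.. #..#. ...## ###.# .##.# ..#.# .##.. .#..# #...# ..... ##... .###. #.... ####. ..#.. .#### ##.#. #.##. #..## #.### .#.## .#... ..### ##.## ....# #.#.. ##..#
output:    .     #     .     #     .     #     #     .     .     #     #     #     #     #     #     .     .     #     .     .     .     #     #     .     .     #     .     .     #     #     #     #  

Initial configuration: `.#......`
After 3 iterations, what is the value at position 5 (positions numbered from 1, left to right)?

iteration 1: ...#####
iteration 2: .#...#.#
iteration 3: .#.#.#..
position 5 holds .

.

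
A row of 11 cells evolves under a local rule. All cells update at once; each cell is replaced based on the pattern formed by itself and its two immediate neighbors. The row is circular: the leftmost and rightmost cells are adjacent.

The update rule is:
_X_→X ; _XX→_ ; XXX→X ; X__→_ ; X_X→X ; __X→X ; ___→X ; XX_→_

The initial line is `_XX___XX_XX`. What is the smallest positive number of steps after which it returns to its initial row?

X___XX__X__
X_XX___XX_X
_X___XX__X_
XX_XX___XX_
__X___XX__X
_XX_XX___XX
X__X___XX__
X_XX_XX___X
_X__X___XX_
XX_XX_XX___
__X__X___XX
_XX_XX_XX__
X__X__X___X
__XX_XX_XX_
XX__X__X___
___XX_XX_XX
_XX__X__X__
X___XX_XX_X
__XX__X__X_
XX___XX_XX_
___XX__X__X
_XX___XX_XX

22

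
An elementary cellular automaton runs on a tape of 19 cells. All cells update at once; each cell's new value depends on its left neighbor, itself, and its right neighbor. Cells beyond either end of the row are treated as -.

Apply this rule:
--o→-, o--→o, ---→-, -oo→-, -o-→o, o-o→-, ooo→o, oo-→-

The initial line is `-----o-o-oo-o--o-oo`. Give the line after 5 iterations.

iteration 1: -----o-o----oo-o---
iteration 2: -----o-oo------oo--
iteration 3: -----o---o-------o-
iteration 4: -----oo--oo------oo
iteration 5: -------o---o-------

-------o---o-------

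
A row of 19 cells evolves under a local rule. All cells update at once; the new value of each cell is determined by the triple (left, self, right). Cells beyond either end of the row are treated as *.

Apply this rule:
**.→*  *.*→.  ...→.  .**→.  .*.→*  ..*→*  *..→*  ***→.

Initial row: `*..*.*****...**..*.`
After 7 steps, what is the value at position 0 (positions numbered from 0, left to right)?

*

****.....**.*.****.
...**...*.*.*....*.
*.*.**.**.*.**..**.
*.*..*..*.*..***.*.
*.*******.***..*.*.
*.......*...****.*.
**.....***.*...*.*.
position 0 holds *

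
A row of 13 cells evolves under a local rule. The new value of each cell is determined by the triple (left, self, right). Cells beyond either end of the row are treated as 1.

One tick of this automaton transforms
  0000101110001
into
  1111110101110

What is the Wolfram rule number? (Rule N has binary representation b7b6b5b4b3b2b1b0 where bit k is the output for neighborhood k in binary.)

position 7: 111 → 1  (bit 7 = 1)
position 8: 110 → 0  (bit 6 = 0)
position 5: 101 → 1  (bit 5 = 1)
position 0: 100 → 1  (bit 4 = 1)
position 6: 011 → 0  (bit 3 = 0)
position 4: 010 → 1  (bit 2 = 1)
position 3: 001 → 1  (bit 1 = 1)
position 1: 000 → 1  (bit 0 = 1)
bits b7..b0 = 10110111 = 183

183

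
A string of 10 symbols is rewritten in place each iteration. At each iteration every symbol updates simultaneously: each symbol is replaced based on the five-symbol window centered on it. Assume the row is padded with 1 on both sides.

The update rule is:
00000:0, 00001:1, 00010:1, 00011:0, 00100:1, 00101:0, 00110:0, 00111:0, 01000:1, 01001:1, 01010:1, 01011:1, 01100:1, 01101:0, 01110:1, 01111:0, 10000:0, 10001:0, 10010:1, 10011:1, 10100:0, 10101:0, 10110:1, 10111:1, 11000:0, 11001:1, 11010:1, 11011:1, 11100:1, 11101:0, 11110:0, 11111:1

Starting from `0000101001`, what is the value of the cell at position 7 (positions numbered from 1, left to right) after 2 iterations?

1

iteration 1: 0011010110
iteration 2: 1100101101
position 7 holds 1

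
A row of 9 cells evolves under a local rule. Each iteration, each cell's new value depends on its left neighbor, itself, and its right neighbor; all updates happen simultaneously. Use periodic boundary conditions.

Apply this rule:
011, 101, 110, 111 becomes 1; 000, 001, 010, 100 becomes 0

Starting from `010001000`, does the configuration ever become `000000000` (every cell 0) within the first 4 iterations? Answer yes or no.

iteration 1: 000000000
all cells are 0 at iteration 1

yes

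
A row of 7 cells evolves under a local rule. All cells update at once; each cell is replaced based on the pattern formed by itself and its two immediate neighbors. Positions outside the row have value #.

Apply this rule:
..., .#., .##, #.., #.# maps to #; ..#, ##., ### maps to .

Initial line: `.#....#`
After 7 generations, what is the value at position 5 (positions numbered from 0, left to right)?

.

#####.#
.....##
####.#.
....###
###.#..
...###.
##.#..#
position 5 holds .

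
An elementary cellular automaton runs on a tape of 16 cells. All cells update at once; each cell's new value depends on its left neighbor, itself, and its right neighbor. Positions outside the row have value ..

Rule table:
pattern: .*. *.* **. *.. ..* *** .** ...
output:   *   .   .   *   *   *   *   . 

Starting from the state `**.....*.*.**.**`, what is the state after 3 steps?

*.*..*.***.****.

step 1: *.*...**.*.*..*.
step 2: *.**.**..*.*****
step 3: *.*..*.***.****.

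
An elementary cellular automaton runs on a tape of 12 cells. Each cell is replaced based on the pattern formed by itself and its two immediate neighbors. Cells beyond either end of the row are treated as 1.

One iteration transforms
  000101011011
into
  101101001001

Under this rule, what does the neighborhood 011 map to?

At position 7 the neighborhood is 011; the next row has 0 there.

0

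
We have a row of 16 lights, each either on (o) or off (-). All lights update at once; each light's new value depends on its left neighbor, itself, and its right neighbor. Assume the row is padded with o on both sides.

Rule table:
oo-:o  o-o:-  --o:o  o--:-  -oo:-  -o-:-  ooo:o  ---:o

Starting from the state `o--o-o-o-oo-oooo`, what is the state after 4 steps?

step 1: o-o-------o--ooo
step 2: o---oooooo--o-oo
step 3: o-oo-ooooo-o---o
step 4: o--o--oooo---oo-

o--o--oooo---oo-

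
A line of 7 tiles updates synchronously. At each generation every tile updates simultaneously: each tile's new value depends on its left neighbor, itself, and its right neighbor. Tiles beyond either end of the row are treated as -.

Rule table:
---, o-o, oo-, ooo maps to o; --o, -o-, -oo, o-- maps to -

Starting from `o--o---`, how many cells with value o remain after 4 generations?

-----oo
oooo--o
-ooo---
--oo-oo
count of o: 4

4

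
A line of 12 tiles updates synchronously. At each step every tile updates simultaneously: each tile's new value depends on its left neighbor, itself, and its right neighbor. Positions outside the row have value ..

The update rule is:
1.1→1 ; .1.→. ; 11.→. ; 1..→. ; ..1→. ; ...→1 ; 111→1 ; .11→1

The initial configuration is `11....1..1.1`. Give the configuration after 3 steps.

1..11.....1.
...1..111...
11....11..11

11....11..11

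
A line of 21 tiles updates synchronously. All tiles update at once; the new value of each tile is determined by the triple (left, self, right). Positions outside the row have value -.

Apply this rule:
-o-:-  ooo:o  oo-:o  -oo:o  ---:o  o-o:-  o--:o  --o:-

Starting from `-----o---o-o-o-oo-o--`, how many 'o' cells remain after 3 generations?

18

generation 1: oooo--oo-------oo--oo
generation 2: ooooo-oooooooo-ooo-oo
generation 3: ooooo-oooooooo-ooo-oo
count of o: 18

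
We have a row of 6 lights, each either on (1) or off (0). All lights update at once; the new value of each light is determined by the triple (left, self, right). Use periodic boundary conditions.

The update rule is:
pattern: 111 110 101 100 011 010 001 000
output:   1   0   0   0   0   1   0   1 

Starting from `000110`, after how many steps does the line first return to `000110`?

110000
000110

2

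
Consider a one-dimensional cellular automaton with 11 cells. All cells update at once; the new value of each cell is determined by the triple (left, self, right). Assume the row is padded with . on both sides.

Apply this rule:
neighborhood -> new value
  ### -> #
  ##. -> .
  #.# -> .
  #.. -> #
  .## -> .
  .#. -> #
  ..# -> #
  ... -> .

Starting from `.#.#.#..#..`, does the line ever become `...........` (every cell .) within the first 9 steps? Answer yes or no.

step 1: ##.#.#####.
step 2: ...#..###.#
step 3: ..####.#..#
step 4: .#.##..####
step 5: ##...##.##.
step 6: ..#.#.....#
step 7: .##.##...##
step 8: #.....#.#..
step 9: ##...##.##.
step 9 is ##...##.##., still not uniform .

no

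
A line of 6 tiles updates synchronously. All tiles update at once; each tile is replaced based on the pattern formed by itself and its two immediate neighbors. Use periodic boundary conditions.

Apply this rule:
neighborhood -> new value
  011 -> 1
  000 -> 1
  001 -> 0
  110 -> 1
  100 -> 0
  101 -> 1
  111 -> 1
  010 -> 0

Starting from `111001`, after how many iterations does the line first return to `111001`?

111001

1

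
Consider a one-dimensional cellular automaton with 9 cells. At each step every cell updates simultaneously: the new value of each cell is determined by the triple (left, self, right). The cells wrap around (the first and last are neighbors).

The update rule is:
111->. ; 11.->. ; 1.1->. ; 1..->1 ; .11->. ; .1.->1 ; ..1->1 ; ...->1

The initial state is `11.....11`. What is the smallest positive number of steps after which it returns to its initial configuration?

..11111..
11.....11

2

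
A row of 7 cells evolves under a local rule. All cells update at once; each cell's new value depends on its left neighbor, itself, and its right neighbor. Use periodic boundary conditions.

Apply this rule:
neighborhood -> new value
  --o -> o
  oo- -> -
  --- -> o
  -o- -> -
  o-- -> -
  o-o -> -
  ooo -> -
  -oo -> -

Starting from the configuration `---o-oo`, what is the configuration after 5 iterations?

-oo----
o---ooo
--oo---
oo---oo
---oo--

---oo--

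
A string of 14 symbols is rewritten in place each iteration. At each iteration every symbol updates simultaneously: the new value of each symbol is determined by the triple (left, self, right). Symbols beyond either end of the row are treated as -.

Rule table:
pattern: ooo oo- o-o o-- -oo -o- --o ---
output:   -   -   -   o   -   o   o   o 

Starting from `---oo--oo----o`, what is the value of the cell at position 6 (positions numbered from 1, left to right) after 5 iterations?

ooo--oo--ooooo
---oo--oo-----
ooo--oo--ooooo  (repeats iteration 1; period 2)
iteration 5: ooo--oo--ooooo
position 6 holds o

o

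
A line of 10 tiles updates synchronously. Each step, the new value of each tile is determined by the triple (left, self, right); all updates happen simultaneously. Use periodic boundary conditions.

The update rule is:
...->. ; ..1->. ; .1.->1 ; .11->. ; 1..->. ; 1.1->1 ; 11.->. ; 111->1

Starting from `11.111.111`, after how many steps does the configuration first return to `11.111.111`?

6

step 1: 1.1.1.1.11
step 2: .1111111.1
step 3: 1.11111.11
step 4: .1.111.1.1
step 5: 111.1.1111
step 6: 11.111.111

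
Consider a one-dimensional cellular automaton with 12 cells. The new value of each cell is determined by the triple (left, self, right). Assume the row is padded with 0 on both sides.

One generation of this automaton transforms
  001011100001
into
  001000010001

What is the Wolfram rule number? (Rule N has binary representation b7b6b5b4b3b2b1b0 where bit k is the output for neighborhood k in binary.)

position 5: 111 → 0  (bit 7 = 0)
position 6: 110 → 0  (bit 6 = 0)
position 3: 101 → 0  (bit 5 = 0)
position 7: 100 → 1  (bit 4 = 1)
position 4: 011 → 0  (bit 3 = 0)
position 2: 010 → 1  (bit 2 = 1)
position 1: 001 → 0  (bit 1 = 0)
position 0: 000 → 0  (bit 0 = 0)
bits b7..b0 = 00010100 = 20

20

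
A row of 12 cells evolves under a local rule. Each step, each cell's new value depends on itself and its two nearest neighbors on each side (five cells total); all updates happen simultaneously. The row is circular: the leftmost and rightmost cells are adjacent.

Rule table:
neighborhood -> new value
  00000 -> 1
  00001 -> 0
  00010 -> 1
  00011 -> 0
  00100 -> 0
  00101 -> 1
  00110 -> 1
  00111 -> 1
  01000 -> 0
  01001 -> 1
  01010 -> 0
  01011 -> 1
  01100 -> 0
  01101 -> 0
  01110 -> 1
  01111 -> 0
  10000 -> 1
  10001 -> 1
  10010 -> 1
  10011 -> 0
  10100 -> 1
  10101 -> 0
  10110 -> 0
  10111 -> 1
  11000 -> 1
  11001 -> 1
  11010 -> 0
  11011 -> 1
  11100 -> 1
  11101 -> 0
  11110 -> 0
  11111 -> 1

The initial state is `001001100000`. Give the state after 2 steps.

step 1: 010101011111
step 2: 000000110100

000000110100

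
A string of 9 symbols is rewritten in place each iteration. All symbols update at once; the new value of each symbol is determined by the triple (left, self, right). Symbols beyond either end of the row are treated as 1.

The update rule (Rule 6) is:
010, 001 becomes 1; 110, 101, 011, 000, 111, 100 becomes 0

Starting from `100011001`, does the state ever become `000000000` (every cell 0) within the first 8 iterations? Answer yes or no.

000100010
001100110
010001000
010011001
010100010
010100110
010101000
010101001
iteration 8 is 010101001, still not uniform 0

no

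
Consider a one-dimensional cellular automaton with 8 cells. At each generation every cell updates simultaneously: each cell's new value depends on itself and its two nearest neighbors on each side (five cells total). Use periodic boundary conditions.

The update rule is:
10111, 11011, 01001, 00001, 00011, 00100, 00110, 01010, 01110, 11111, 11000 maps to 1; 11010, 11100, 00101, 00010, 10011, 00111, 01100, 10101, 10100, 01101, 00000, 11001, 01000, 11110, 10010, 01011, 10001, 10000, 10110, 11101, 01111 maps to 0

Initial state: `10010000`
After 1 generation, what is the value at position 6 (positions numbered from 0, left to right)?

11010010
position 6 holds 1

1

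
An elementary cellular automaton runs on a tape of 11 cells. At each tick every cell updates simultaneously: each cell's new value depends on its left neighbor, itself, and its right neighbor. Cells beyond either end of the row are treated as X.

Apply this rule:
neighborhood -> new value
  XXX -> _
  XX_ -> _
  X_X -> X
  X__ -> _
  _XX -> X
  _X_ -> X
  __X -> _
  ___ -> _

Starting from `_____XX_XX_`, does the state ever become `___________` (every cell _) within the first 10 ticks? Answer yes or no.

no

tick 1: _____X_XX_X
tick 2: _____XXX_XX
tick 3: _____X__XX_
tick 4: _____X__X_X
tick 5: _____X__XXX
tick 6: _____X__X__
tick 7: _____X__X__  (fixed point — unchanged through tick 10)
tick 10 is _____X__X__, still not uniform _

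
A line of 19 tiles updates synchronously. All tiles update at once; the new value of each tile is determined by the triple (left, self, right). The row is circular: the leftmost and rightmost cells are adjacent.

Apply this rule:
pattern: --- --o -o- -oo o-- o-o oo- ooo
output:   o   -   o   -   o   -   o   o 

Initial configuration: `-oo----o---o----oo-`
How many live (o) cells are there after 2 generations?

11

generation 1: --oooo-ooo-oooo--oo
generation 2: o--ooo--oo--oooo--o
count of o: 11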